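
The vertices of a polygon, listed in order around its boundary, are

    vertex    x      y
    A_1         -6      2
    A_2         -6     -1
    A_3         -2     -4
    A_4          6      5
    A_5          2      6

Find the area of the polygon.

Apply the surveyor's formula: 2A = Σ (x_i·y_{i+1} − x_{i+1}·y_i), indices taken mod 5.
Σ = (18) + (22) + (14) + (26) + (40) = 120
Area = |Σ|/2 = 60.

60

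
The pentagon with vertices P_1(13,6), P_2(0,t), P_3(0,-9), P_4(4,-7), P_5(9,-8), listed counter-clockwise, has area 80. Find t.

Write out the shoelace sum; only the two edges meeting at P_2 involve t:
2·Area = [(13·t − 0·6) + (0·(-9) − 0·t)] + 225
       = 13·t + 225 = 160
⇒ t = -5.

-5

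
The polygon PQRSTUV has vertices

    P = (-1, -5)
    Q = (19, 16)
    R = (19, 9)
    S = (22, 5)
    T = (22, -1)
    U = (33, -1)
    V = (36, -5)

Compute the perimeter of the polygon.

100

|PQ| = √((20)² + (21)²) = √841 = 29
|QR| = √((0)² + (-7)²) = √49 = 7
|RS| = √((3)² + (-4)²) = √25 = 5
|ST| = √((0)² + (-6)²) = √36 = 6
|TU| = √((11)² + (0)²) = √121 = 11
|UV| = √((3)² + (-4)²) = √25 = 5
|VP| = √((-37)² + (0)²) = √1369 = 37
Perimeter = 29 + 7 + 5 + 6 + 11 + 5 + 37 = 100.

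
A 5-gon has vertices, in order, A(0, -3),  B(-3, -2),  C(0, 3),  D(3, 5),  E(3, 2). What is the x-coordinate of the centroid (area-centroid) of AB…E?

0.4

Apply Gauss's area formula. First the cross-terms c_i = x_i·y_{i+1} − x_{i+1}·y_i:
  -9, -9, -9, -9, -9  ⇒  2A = -45, A = -22.5.
Then Σ (x_i + x_{i+1})·c_i = -54, so x̄ = -54 / (6·(-22.5)) = 0.4.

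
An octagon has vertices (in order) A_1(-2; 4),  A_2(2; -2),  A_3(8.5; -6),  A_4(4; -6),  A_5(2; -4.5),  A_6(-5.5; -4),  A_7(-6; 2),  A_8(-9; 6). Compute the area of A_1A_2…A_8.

Apply the surveyor's formula: 2A = Σ (x_i·y_{i+1} − x_{i+1}·y_i), indices taken mod 8.
Σ = (-4) + (5) + (-27) + (-6) + (-32.75) + (-35) + (-18) + (-24) = -141.75
Area = |Σ|/2 = 70.875.

70.875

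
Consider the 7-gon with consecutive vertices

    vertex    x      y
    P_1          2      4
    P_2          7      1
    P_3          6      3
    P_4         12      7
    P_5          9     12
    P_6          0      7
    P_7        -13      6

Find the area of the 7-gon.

83

Apply Gauss's area formula: 2A = Σ (x_i·y_{i+1} − x_{i+1}·y_i), indices taken mod 7.
P_1→P_2: (2)(1) − (7)(4) = -26
P_2→P_3: (7)(3) − (6)(1) = 15
P_3→P_4: (6)(7) − (12)(3) = 6
P_4→P_5: (12)(12) − (9)(7) = 81
P_5→P_6: (9)(7) − (0)(12) = 63
P_6→P_7: (0)(6) − (-13)(7) = 91
P_7→P_1: (-13)(4) − (2)(6) = -64
Σ = 166
Area = |Σ|/2 = 83.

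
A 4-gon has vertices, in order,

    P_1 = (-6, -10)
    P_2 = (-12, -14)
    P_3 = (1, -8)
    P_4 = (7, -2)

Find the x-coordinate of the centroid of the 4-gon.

Apply the shoelace (surveyor's) formula. First the cross-terms c_i = x_i·y_{i+1} − x_{i+1}·y_i:
  -36, 110, 54, -82  ⇒  2A = 46, A = 23.
Then Σ (x_i + x_{i+1})·c_i = -212, so x̄ = -212 / (6·23) = -106/69.

-106/69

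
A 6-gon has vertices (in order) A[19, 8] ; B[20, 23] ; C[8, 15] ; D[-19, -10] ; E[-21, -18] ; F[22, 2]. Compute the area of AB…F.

611

Σ = (277) + (116) + (205) + (132) + (354) + (138) = 1222
Area = |Σ|/2 = 611.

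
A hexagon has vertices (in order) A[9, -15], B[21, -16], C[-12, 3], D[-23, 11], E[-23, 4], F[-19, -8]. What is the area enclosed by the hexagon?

Σ = (171) + (-129) + (-63) + (161) + (260) + (357) = 757
Area = |Σ|/2 = 378.5.

378.5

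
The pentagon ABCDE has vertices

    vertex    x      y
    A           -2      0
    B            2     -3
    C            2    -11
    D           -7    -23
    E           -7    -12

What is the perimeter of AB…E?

|AB| = √((4)² + (-3)²) = √25 = 5
|BC| = √((0)² + (-8)²) = √64 = 8
|CD| = √((-9)² + (-12)²) = √225 = 15
|DE| = √((0)² + (11)²) = √121 = 11
|EA| = √((5)² + (12)²) = √169 = 13
Perimeter = 5 + 8 + 15 + 11 + 13 = 52.

52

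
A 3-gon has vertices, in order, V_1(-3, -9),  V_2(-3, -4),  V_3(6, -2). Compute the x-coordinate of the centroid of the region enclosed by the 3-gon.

Apply the shoelace formula. First the cross-terms c_i = x_i·y_{i+1} − x_{i+1}·y_i:
  -15, 30, -60  ⇒  2A = -45, A = -22.5.
Then Σ (x_i + x_{i+1})·c_i = 0, so x̄ = 0 / (6·(-22.5)) = 0.

0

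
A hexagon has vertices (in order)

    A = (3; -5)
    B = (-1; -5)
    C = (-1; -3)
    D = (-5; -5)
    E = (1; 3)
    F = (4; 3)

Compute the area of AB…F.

40

A→B: (3)(-5) − (-1)(-5) = -20
B→C: (-1)(-3) − (-1)(-5) = -2
C→D: (-1)(-5) − (-5)(-3) = -10
D→E: (-5)(3) − (1)(-5) = -10
E→F: (1)(3) − (4)(3) = -9
F→A: (4)(-5) − (3)(3) = -29
Σ = -80
Area = |Σ|/2 = 40.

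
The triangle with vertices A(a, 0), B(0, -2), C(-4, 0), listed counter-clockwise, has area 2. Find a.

-6

Write out the shoelace sum; only the two edges meeting at A involve a:
2·Area = [((-4)·0 − a·0) + (a·(-2) − 0·0)] + -8
       = -2·a + -8 = 4
⇒ a = -6.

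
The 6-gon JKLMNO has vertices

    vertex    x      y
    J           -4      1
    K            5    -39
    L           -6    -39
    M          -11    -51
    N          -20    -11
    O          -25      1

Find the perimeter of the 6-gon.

140

|JK| = √((9)² + (-40)²) = √1681 = 41
|KL| = √((-11)² + (0)²) = √121 = 11
|LM| = √((-5)² + (-12)²) = √169 = 13
|MN| = √((-9)² + (40)²) = √1681 = 41
|NO| = √((-5)² + (12)²) = √169 = 13
|OJ| = √((21)² + (0)²) = √441 = 21
Perimeter = 41 + 11 + 13 + 41 + 13 + 21 = 140.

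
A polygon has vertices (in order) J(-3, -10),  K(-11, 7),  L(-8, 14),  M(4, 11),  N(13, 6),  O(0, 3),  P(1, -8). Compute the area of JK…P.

Σ = (-131) + (-98) + (-144) + (-119) + (39) + (-3) + (-34) = -490
Area = |Σ|/2 = 245.

245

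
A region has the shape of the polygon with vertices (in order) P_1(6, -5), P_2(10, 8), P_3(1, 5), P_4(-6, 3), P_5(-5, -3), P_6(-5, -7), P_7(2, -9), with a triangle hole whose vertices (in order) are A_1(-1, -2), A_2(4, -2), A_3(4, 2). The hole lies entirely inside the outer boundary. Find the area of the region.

154.5

Outer boundary:
Apply the surveyor's formula: 2A = Σ (x_i·y_{i+1} − x_{i+1}·y_i), indices taken mod 7.
Σ = (98) + (42) + (33) + (33) + (20) + (59) + (44) = 329
Area = |Σ|/2 = 164.5.
Hole:
Apply the shoelace (surveyor's) formula: 2A = Σ (x_i·y_{i+1} − x_{i+1}·y_i), indices taken mod 3.
Cross-terms: 10, 16, -6  ⇒  Σ = 20
Area = |Σ|/2 = 10.
Net area = 164.5 − 10 = 154.5.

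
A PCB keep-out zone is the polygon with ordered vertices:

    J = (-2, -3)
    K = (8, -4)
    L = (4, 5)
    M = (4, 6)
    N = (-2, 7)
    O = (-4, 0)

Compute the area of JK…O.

J→K: (-2)(-4) − (8)(-3) = 32
K→L: (8)(5) − (4)(-4) = 56
L→M: (4)(6) − (4)(5) = 4
M→N: (4)(7) − (-2)(6) = 40
N→O: (-2)(0) − (-4)(7) = 28
O→J: (-4)(-3) − (-2)(0) = 12
Σ = 172
Area = |Σ|/2 = 86.

86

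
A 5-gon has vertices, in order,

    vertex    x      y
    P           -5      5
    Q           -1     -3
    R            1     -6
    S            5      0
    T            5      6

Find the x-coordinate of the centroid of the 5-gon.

5/6

Apply the shoelace (surveyor's) formula. First the cross-terms c_i = x_i·y_{i+1} − x_{i+1}·y_i:
  20, 9, 30, 30, 55  ⇒  2A = 144, A = 72.
Then Σ (x_i + x_{i+1})·c_i = 360, so x̄ = 360 / (6·72) = 5/6.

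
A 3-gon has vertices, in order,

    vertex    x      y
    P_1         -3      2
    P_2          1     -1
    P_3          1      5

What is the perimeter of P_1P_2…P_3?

16

|P_1P_2| = √((4)² + (-3)²) = √25 = 5
|P_2P_3| = √((0)² + (6)²) = √36 = 6
|P_3P_1| = √((-4)² + (-3)²) = √25 = 5
Perimeter = 5 + 6 + 5 = 16.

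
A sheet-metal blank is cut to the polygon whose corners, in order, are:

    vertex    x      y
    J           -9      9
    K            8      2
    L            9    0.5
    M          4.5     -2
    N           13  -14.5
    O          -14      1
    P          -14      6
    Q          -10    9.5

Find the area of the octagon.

250.5

Apply the shoelace (surveyor's) formula: 2A = Σ (x_i·y_{i+1} − x_{i+1}·y_i), indices taken mod 8.
Σ = (-90) + (-14) + (-20.25) + (-39.25) + (-190) + (-70) + (-73) + (-4.5) = -501
Area = |Σ|/2 = 250.5.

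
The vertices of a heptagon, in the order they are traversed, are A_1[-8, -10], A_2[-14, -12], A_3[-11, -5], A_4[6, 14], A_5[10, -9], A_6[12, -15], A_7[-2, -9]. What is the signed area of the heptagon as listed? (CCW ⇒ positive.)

Apply Gauss's area formula: 2A = Σ (x_i·y_{i+1} − x_{i+1}·y_i), indices taken mod 7.
Σ = (-44) + (-62) + (-124) + (-194) + (-42) + (-138) + (-52) = -656
Signed area = Σ/2 = -328 (negative ⇒ clockwise traversal).

-328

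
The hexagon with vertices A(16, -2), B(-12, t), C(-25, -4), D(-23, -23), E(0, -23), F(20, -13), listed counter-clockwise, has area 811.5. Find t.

The doubled signed area Σ (x_i y_{i+1} − x_{i+1} y_i) is linear in t.
With t=0 it equals 1664; the coefficient of t is 41 (from the two edges through B).
So 41·t + 1664 = 2·811.5 = 1623 ⇒ t = -1.

-1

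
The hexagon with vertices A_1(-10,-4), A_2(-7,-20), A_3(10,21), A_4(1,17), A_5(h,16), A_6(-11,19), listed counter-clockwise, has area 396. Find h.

The doubled signed area Σ (x_i y_{i+1} − x_{i+1} y_i) is linear in h.
With h=0 it equals 800; the coefficient of h is 2 (from the two edges through A_5).
So 2·h + 800 = 2·396 = 792 ⇒ h = -4.

-4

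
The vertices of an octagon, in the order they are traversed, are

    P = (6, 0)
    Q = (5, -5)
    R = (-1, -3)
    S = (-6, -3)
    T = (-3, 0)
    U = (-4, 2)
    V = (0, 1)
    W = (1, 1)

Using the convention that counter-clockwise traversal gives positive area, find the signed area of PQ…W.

Apply the surveyor's formula: 2A = Σ (x_i·y_{i+1} − x_{i+1}·y_i), indices taken mod 8.
Cross-terms: -30, -20, -15, -9, -6, -4, -1, -6  ⇒  Σ = -91
Signed area = Σ/2 = -45.5 (negative ⇒ clockwise traversal).

-45.5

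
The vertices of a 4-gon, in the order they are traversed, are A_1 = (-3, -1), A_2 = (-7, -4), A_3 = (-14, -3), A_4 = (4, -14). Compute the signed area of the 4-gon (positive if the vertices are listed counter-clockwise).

66

Apply Gauss's area formula: 2A = Σ (x_i·y_{i+1} − x_{i+1}·y_i), indices taken mod 4.
Σ = (5) + (-35) + (208) + (-46) = 132
Signed area = Σ/2 = 66 (positive ⇒ counter-clockwise traversal).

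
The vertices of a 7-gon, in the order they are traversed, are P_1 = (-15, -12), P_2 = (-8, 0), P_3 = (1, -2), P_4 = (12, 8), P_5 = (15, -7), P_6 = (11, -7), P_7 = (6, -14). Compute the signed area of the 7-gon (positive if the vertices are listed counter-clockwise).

-337

Apply the shoelace (surveyor's) formula: 2A = Σ (x_i·y_{i+1} − x_{i+1}·y_i), indices taken mod 7.
Σ = (-96) + (16) + (32) + (-204) + (-28) + (-112) + (-282) = -674
Signed area = Σ/2 = -337 (negative ⇒ clockwise traversal).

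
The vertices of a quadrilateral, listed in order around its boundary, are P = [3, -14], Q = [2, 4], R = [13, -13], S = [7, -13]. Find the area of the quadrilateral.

Apply the shoelace (surveyor's) formula: 2A = Σ (x_i·y_{i+1} − x_{i+1}·y_i), indices taken mod 4.
Cross-terms: 40, -78, -78, -59  ⇒  Σ = -175
Area = |Σ|/2 = 87.5.

87.5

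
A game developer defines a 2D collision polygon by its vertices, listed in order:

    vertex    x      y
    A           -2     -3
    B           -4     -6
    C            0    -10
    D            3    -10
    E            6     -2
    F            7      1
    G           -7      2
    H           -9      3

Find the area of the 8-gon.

97.5

Apply the shoelace (surveyor's) formula: 2A = Σ (x_i·y_{i+1} − x_{i+1}·y_i), indices taken mod 8.
Σ = (0) + (40) + (30) + (54) + (20) + (21) + (-3) + (33) = 195
Area = |Σ|/2 = 97.5.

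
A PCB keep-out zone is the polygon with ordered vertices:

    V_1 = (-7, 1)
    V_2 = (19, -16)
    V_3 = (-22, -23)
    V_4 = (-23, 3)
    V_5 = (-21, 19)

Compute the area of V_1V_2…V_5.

Cross-terms: 93, -789, -595, -374, 112  ⇒  Σ = -1553
Area = |Σ|/2 = 776.5.

776.5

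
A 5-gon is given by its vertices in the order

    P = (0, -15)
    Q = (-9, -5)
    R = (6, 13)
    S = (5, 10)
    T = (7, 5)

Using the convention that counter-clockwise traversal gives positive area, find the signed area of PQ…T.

-188.5

Σ = (-135) + (-87) + (-5) + (-45) + (-105) = -377
Signed area = Σ/2 = -188.5 (negative ⇒ clockwise traversal).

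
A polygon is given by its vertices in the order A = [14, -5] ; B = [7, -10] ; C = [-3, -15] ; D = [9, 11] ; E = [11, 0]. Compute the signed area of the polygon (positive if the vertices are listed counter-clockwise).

-157

Apply the surveyor's formula: 2A = Σ (x_i·y_{i+1} − x_{i+1}·y_i), indices taken mod 5.
Cross-terms: -105, -135, 102, -121, -55  ⇒  Σ = -314
Signed area = Σ/2 = -157 (negative ⇒ clockwise traversal).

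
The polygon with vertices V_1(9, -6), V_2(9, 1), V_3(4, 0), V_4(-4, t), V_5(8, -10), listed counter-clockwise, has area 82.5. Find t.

Write out the shoelace sum; only the two edges meeting at V_4 involve t:
2·Area = [(4·t − (-4)·0) + ((-4)·(-10) − 8·t)] + 101
       = -4·t + 141 = 165
⇒ t = -6.

-6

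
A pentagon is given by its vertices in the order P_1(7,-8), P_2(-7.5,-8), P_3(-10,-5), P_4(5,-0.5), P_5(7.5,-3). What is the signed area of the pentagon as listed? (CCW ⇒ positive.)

Σ = (-116) + (-42.5) + (30) + (-11.25) + (-39) = -178.75
Signed area = Σ/2 = -89.375 (negative ⇒ clockwise traversal).

-89.375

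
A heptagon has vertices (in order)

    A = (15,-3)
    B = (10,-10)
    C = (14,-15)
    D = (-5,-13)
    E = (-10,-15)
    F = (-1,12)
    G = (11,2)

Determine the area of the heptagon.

A→B: (15)(-10) − (10)(-3) = -120
B→C: (10)(-15) − (14)(-10) = -10
C→D: (14)(-13) − (-5)(-15) = -257
D→E: (-5)(-15) − (-10)(-13) = -55
E→F: (-10)(12) − (-1)(-15) = -135
F→G: (-1)(2) − (11)(12) = -134
G→A: (11)(-3) − (15)(2) = -63
Σ = -774
Area = |Σ|/2 = 387.

387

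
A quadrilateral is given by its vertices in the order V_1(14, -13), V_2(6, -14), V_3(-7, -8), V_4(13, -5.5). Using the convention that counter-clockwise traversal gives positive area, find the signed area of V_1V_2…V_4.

-106.75

Cross-terms: -118, -146, 142.5, -92  ⇒  Σ = -213.5
Signed area = Σ/2 = -106.75 (negative ⇒ clockwise traversal).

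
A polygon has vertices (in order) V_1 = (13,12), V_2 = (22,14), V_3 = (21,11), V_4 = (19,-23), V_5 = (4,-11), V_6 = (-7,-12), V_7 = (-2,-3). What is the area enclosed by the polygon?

528

Apply Gauss's area formula: 2A = Σ (x_i·y_{i+1} − x_{i+1}·y_i), indices taken mod 7.
Σ = (-82) + (-52) + (-692) + (-117) + (-125) + (-3) + (15) = -1056
Area = |Σ|/2 = 528.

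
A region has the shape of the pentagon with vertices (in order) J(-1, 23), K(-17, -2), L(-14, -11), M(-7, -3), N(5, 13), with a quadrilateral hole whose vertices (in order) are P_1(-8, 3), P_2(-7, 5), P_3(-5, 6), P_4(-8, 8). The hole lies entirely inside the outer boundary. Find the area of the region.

278.5

Outer boundary:
Cross-terms: 393, 159, -35, -76, 128  ⇒  Σ = 569
Area = |Σ|/2 = 284.5.
Hole:
P_1→P_2: (-8)(5) − (-7)(3) = -19
P_2→P_3: (-7)(6) − (-5)(5) = -17
P_3→P_4: (-5)(8) − (-8)(6) = 8
P_4→P_1: (-8)(3) − (-8)(8) = 40
Σ = 12
Area = |Σ|/2 = 6.
Net area = 284.5 − 6 = 278.5.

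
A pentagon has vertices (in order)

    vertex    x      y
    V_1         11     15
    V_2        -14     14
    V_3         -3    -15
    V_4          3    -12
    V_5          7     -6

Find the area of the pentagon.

Apply the shoelace formula: 2A = Σ (x_i·y_{i+1} − x_{i+1}·y_i), indices taken mod 5.
Σ = (364) + (252) + (81) + (66) + (171) = 934
Area = |Σ|/2 = 467.

467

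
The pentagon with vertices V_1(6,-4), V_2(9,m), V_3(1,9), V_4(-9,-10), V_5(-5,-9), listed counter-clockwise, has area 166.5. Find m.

8

The doubled signed area Σ (x_i y_{i+1} − x_{i+1} y_i) is linear in m.
With m=0 it equals 293; the coefficient of m is 5 (from the two edges through V_2).
So 5·m + 293 = 2·166.5 = 333 ⇒ m = 8.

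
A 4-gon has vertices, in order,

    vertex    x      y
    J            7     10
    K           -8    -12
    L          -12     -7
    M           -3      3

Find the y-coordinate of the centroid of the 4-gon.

-2.075

Apply the shoelace (surveyor's) formula. First the cross-terms c_i = x_i·y_{i+1} − x_{i+1}·y_i:
  -4, -88, -57, -51  ⇒  2A = -200, A = -100.
Then Σ (y_i + y_{i+1})·c_i = 1245, so ȳ = 1245 / (6·(-100)) = -2.075.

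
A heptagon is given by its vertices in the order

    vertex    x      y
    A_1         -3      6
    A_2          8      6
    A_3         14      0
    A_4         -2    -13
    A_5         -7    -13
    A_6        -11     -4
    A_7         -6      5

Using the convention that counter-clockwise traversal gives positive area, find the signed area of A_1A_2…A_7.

-306

Σ = (-66) + (-84) + (-182) + (-65) + (-115) + (-79) + (-21) = -612
Signed area = Σ/2 = -306 (negative ⇒ clockwise traversal).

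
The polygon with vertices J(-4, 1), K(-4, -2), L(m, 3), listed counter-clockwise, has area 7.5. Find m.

The doubled signed area Σ (x_i y_{i+1} − x_{i+1} y_i) is linear in m.
With m=0 it equals 12; the coefficient of m is 3 (from the two edges through L).
So 3·m + 12 = 2·7.5 = 15 ⇒ m = 1.

1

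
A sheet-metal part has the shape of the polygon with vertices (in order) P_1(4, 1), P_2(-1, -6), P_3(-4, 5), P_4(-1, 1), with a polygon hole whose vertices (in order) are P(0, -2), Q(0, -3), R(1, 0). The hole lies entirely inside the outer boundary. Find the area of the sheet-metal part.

Outer boundary:
P_1→P_2: (4)(-6) − (-1)(1) = -23
P_2→P_3: (-1)(5) − (-4)(-6) = -29
P_3→P_4: (-4)(1) − (-1)(5) = 1
P_4→P_1: (-1)(1) − (4)(1) = -5
Σ = -56
Area = |Σ|/2 = 28.
Hole:
Apply the surveyor's formula: 2A = Σ (x_i·y_{i+1} − x_{i+1}·y_i), indices taken mod 3.
Σ = (0) + (3) + (-2) = 1
Area = |Σ|/2 = 0.5.
Net area = 28 − 0.5 = 27.5.

27.5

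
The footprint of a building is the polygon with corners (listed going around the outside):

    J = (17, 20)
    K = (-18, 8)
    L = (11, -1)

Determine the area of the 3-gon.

Σ = (496) + (-70) + (237) = 663
Area = |Σ|/2 = 331.5.

331.5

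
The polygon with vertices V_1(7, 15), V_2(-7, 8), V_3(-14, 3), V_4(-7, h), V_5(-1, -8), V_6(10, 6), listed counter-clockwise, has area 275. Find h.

Write out the shoelace sum; only the two edges meeting at V_4 involve h:
2·Area = [((-14)·h − (-7)·3) + ((-7)·(-8) − (-1)·h)] + 434
       = -13·h + 511 = 550
⇒ h = -3.

-3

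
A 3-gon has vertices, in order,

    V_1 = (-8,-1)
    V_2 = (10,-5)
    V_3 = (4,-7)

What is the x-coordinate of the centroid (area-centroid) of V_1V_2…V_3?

Apply the shoelace formula. First the cross-terms c_i = x_i·y_{i+1} − x_{i+1}·y_i:
  50, -50, -60  ⇒  2A = -60, A = -30.
Then Σ (x_i + x_{i+1})·c_i = -360, so x̄ = -360 / (6·(-30)) = 2.

2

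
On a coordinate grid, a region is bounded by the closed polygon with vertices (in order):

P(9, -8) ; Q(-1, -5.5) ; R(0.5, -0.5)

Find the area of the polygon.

26.875

Apply Gauss's area formula: 2A = Σ (x_i·y_{i+1} − x_{i+1}·y_i), indices taken mod 3.
Σ = (-57.5) + (3.25) + (0.5) = -53.75
Area = |Σ|/2 = 26.875.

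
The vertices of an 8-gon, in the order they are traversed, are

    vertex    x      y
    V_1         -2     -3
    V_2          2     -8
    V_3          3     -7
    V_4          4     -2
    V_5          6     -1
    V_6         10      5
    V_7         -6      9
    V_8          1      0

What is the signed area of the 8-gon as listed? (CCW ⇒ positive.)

Apply the surveyor's formula: 2A = Σ (x_i·y_{i+1} − x_{i+1}·y_i), indices taken mod 8.
Σ = (22) + (10) + (22) + (8) + (40) + (120) + (-9) + (-3) = 210
Signed area = Σ/2 = 105 (positive ⇒ counter-clockwise traversal).

105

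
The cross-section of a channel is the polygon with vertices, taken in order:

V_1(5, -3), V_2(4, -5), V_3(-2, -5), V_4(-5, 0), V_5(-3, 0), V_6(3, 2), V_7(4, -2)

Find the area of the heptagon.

Cross-terms: -13, -30, -25, 0, -6, -14, -2  ⇒  Σ = -90
Area = |Σ|/2 = 45.

45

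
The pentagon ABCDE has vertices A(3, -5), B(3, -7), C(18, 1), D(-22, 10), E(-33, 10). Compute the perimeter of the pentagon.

110

|AB| = √((0)² + (-2)²) = √4 = 2
|BC| = √((15)² + (8)²) = √289 = 17
|CD| = √((-40)² + (9)²) = √1681 = 41
|DE| = √((-11)² + (0)²) = √121 = 11
|EA| = √((36)² + (-15)²) = √1521 = 39
Perimeter = 2 + 17 + 41 + 11 + 39 = 110.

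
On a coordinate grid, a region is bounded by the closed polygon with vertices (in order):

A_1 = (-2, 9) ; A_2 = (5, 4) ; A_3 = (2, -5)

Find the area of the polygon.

Σ = (-53) + (-33) + (8) = -78
Area = |Σ|/2 = 39.

39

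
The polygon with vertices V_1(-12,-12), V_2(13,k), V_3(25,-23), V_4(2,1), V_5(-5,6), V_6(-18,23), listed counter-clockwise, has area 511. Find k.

-16

The doubled signed area Σ (x_i y_{i+1} − x_{i+1} y_i) is linear in k.
With k=0 it equals 430; the coefficient of k is -37 (from the two edges through V_2).
So -37·k + 430 = 2·511 = 1022 ⇒ k = -16.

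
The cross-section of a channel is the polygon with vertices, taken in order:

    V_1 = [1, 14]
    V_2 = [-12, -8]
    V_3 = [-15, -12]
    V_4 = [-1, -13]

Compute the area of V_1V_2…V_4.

Σ = (160) + (24) + (183) + (-1) = 366
Area = |Σ|/2 = 183.

183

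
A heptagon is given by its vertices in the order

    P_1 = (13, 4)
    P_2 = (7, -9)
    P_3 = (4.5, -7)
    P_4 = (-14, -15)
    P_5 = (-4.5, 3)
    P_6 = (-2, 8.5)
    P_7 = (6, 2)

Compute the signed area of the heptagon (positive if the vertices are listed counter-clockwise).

-258.875

Σ = (-145) + (-8.5) + (-165.5) + (-109.5) + (-32.25) + (-55) + (-2) = -517.75
Signed area = Σ/2 = -258.875 (negative ⇒ clockwise traversal).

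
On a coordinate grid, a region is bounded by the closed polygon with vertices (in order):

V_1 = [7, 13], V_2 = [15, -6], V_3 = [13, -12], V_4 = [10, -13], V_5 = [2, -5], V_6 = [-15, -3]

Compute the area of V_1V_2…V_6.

333.5

Cross-terms: -237, -102, -49, -24, -81, -174  ⇒  Σ = -667
Area = |Σ|/2 = 333.5.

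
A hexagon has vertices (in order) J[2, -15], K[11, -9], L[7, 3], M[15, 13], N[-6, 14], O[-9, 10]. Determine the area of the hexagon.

Apply the shoelace formula: 2A = Σ (x_i·y_{i+1} − x_{i+1}·y_i), indices taken mod 6.
J→K: (2)(-9) − (11)(-15) = 147
K→L: (11)(3) − (7)(-9) = 96
L→M: (7)(13) − (15)(3) = 46
M→N: (15)(14) − (-6)(13) = 288
N→O: (-6)(10) − (-9)(14) = 66
O→J: (-9)(-15) − (2)(10) = 115
Σ = 758
Area = |Σ|/2 = 379.

379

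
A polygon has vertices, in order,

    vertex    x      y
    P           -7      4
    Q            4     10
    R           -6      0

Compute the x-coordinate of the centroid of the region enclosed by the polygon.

Apply Gauss's area formula. First the cross-terms c_i = x_i·y_{i+1} − x_{i+1}·y_i:
  -86, 60, -24  ⇒  2A = -50, A = -25.
Then Σ (x_i + x_{i+1})·c_i = 450, so x̄ = 450 / (6·(-25)) = -3.

-3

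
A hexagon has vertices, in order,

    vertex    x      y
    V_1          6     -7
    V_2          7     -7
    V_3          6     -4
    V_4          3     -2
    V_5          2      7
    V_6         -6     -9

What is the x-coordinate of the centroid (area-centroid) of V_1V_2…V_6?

Apply the shoelace (surveyor's) formula. First the cross-terms c_i = x_i·y_{i+1} − x_{i+1}·y_i:
  7, 14, 0, 25, 24, 96  ⇒  2A = 166, A = 83.
Then Σ (x_i + x_{i+1})·c_i = 302, so x̄ = 302 / (6·83) = 151/249.

151/249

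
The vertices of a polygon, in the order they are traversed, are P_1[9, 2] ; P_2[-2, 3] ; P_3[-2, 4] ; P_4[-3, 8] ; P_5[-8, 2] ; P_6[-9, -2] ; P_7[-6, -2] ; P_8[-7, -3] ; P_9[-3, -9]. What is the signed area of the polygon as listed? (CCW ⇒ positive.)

128

Apply the shoelace formula: 2A = Σ (x_i·y_{i+1} − x_{i+1}·y_i), indices taken mod 9.
P_1→P_2: (9)(3) − (-2)(2) = 31
P_2→P_3: (-2)(4) − (-2)(3) = -2
P_3→P_4: (-2)(8) − (-3)(4) = -4
P_4→P_5: (-3)(2) − (-8)(8) = 58
P_5→P_6: (-8)(-2) − (-9)(2) = 34
P_6→P_7: (-9)(-2) − (-6)(-2) = 6
P_7→P_8: (-6)(-3) − (-7)(-2) = 4
P_8→P_9: (-7)(-9) − (-3)(-3) = 54
P_9→P_1: (-3)(2) − (9)(-9) = 75
Σ = 256
Signed area = Σ/2 = 128 (positive ⇒ counter-clockwise traversal).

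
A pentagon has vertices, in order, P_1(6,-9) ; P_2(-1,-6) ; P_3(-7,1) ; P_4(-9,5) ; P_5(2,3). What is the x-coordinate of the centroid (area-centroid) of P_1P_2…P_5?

Apply Gauss's area formula. First the cross-terms c_i = x_i·y_{i+1} − x_{i+1}·y_i:
  -45, -43, -26, -37, -36  ⇒  2A = -187, A = -93.5.
Then Σ (x_i + x_{i+1})·c_i = 506, so x̄ = 506 / (6·(-93.5)) = -46/51.

-46/51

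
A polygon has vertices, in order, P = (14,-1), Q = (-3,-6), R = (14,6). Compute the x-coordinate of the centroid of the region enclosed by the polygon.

Apply the surveyor's formula. First the cross-terms c_i = x_i·y_{i+1} − x_{i+1}·y_i:
  -87, 66, -98  ⇒  2A = -119, A = -59.5.
Then Σ (x_i + x_{i+1})·c_i = -2975, so x̄ = -2975 / (6·(-59.5)) = 25/3.

25/3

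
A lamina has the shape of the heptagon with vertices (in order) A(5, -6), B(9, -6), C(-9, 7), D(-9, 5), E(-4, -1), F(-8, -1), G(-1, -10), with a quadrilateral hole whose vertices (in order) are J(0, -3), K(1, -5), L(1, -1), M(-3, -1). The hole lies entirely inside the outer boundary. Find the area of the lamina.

99.5

Outer boundary:
Cross-terms: 24, 9, 18, 29, -4, 79, 56  ⇒  Σ = 211
Area = |Σ|/2 = 105.5.
Hole:
J→K: (0)(-5) − (1)(-3) = 3
K→L: (1)(-1) − (1)(-5) = 4
L→M: (1)(-1) − (-3)(-1) = -4
M→J: (-3)(-3) − (0)(-1) = 9
Σ = 12
Area = |Σ|/2 = 6.
Net area = 105.5 − 6 = 99.5.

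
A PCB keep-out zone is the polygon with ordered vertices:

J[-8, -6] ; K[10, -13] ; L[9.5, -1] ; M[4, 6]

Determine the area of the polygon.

Σ = (164) + (113.5) + (61) + (24) = 362.5
Area = |Σ|/2 = 181.25.

181.25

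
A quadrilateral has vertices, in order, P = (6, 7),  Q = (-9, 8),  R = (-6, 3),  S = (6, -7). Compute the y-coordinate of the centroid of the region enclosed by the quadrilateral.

2.5

Apply the shoelace (surveyor's) formula. First the cross-terms c_i = x_i·y_{i+1} − x_{i+1}·y_i:
  111, 21, 24, 84  ⇒  2A = 240, A = 120.
Then Σ (y_i + y_{i+1})·c_i = 1800, so ȳ = 1800 / (6·120) = 2.5.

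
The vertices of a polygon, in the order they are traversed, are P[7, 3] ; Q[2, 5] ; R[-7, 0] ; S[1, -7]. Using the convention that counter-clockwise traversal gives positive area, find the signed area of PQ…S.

82.5

Cross-terms: 29, 35, 49, 52  ⇒  Σ = 165
Signed area = Σ/2 = 82.5 (positive ⇒ counter-clockwise traversal).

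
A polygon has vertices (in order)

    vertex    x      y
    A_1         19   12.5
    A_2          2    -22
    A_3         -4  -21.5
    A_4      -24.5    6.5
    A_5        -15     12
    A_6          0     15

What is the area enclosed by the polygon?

Apply the surveyor's formula: 2A = Σ (x_i·y_{i+1} − x_{i+1}·y_i), indices taken mod 6.
A_1→A_2: (19)(-22) − (2)(12.5) = -443
A_2→A_3: (2)(-21.5) − (-4)(-22) = -131
A_3→A_4: (-4)(6.5) − (-24.5)(-21.5) = -552.75
A_4→A_5: (-24.5)(12) − (-15)(6.5) = -196.5
A_5→A_6: (-15)(15) − (0)(12) = -225
A_6→A_1: (0)(12.5) − (19)(15) = -285
Σ = -1833.25
Area = |Σ|/2 = 916.625.

916.625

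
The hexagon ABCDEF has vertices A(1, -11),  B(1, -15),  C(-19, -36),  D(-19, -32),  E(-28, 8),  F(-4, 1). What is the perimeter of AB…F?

116

|AB| = √((0)² + (-4)²) = √16 = 4
|BC| = √((-20)² + (-21)²) = √841 = 29
|CD| = √((0)² + (4)²) = √16 = 4
|DE| = √((-9)² + (40)²) = √1681 = 41
|EF| = √((24)² + (-7)²) = √625 = 25
|FA| = √((5)² + (-12)²) = √169 = 13
Perimeter = 4 + 29 + 4 + 41 + 25 + 13 = 116.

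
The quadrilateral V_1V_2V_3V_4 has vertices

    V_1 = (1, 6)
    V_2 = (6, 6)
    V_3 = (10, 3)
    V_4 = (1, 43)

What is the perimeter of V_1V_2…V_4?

88

|V_1V_2| = √((5)² + (0)²) = √25 = 5
|V_2V_3| = √((4)² + (-3)²) = √25 = 5
|V_3V_4| = √((-9)² + (40)²) = √1681 = 41
|V_4V_1| = √((0)² + (-37)²) = √1369 = 37
Perimeter = 5 + 5 + 41 + 37 = 88.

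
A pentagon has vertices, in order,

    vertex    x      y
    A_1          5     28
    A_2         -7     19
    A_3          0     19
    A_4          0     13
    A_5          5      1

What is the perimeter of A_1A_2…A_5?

|A_1A_2| = √((-12)² + (-9)²) = √225 = 15
|A_2A_3| = √((7)² + (0)²) = √49 = 7
|A_3A_4| = √((0)² + (-6)²) = √36 = 6
|A_4A_5| = √((5)² + (-12)²) = √169 = 13
|A_5A_1| = √((0)² + (27)²) = √729 = 27
Perimeter = 15 + 7 + 6 + 13 + 27 = 68.

68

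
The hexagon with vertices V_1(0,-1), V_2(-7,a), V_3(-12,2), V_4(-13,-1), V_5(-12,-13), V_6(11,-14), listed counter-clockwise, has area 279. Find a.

7

The doubled signed area Σ (x_i y_{i+1} − x_{i+1} y_i) is linear in a.
With a=0 it equals 474; the coefficient of a is 12 (from the two edges through V_2).
So 12·a + 474 = 2·279 = 558 ⇒ a = 7.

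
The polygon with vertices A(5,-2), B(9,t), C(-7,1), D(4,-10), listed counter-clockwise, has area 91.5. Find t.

Write out the shoelace sum; only the two edges meeting at B involve t:
2·Area = [(5·t − 9·(-2)) + (9·1 − (-7)·t)] + 108
       = 12·t + 135 = 183
⇒ t = 4.

4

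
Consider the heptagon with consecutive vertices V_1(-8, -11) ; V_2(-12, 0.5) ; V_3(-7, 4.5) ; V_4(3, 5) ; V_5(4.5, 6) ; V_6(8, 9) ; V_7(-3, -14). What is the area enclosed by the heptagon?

Apply the shoelace (surveyor's) formula: 2A = Σ (x_i·y_{i+1} − x_{i+1}·y_i), indices taken mod 7.
Σ = (-136) + (-50.5) + (-48.5) + (-4.5) + (-7.5) + (-85) + (-79) = -411
Area = |Σ|/2 = 205.5.

205.5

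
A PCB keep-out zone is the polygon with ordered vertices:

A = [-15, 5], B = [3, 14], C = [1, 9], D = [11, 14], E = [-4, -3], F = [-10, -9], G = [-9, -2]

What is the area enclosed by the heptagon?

Apply the surveyor's formula: 2A = Σ (x_i·y_{i+1} − x_{i+1}·y_i), indices taken mod 7.
A→B: (-15)(14) − (3)(5) = -225
B→C: (3)(9) − (1)(14) = 13
C→D: (1)(14) − (11)(9) = -85
D→E: (11)(-3) − (-4)(14) = 23
E→F: (-4)(-9) − (-10)(-3) = 6
F→G: (-10)(-2) − (-9)(-9) = -61
G→A: (-9)(5) − (-15)(-2) = -75
Σ = -404
Area = |Σ|/2 = 202.

202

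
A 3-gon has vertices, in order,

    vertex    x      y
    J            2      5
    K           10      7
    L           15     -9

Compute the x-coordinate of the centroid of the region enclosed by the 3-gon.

9

Apply the shoelace (surveyor's) formula. First the cross-terms c_i = x_i·y_{i+1} − x_{i+1}·y_i:
  -36, -195, 93  ⇒  2A = -138, A = -69.
Then Σ (x_i + x_{i+1})·c_i = -3726, so x̄ = -3726 / (6·(-69)) = 9.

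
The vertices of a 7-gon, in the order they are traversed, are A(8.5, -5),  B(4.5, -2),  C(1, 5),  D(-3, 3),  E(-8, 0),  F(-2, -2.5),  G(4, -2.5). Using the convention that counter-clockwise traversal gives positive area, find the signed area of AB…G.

Apply the surveyor's formula: 2A = Σ (x_i·y_{i+1} − x_{i+1}·y_i), indices taken mod 7.
Cross-terms: 5.5, 24.5, 18, 24, 20, 15, 1.25  ⇒  Σ = 108.25
Signed area = Σ/2 = 54.125 (positive ⇒ counter-clockwise traversal).

54.125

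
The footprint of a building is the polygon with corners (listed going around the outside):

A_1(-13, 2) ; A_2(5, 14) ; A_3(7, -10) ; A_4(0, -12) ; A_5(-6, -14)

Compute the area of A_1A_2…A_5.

345

Apply the shoelace formula: 2A = Σ (x_i·y_{i+1} − x_{i+1}·y_i), indices taken mod 5.
A_1→A_2: (-13)(14) − (5)(2) = -192
A_2→A_3: (5)(-10) − (7)(14) = -148
A_3→A_4: (7)(-12) − (0)(-10) = -84
A_4→A_5: (0)(-14) − (-6)(-12) = -72
A_5→A_1: (-6)(2) − (-13)(-14) = -194
Σ = -690
Area = |Σ|/2 = 345.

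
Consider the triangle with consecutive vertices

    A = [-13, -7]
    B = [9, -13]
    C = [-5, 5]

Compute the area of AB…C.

Σ = (232) + (-20) + (100) = 312
Area = |Σ|/2 = 156.

156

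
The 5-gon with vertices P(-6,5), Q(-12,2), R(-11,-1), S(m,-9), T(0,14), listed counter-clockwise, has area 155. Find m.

The doubled signed area Σ (x_i y_{i+1} − x_{i+1} y_i) is linear in m.
With m=0 it equals 265; the coefficient of m is 15 (from the two edges through S).
So 15·m + 265 = 2·155 = 310 ⇒ m = 3.

3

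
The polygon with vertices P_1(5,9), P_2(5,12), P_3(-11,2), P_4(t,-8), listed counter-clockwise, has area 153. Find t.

3

Write out the shoelace sum; only the two edges meeting at P_4 involve t:
2·Area = [((-11)·(-8) − t·2) + (t·9 − 5·(-8))] + 157
       = 7·t + 285 = 306
⇒ t = 3.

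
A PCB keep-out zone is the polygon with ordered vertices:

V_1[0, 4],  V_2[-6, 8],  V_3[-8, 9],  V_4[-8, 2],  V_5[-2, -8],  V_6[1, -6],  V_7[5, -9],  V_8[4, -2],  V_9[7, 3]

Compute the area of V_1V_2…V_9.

Cross-terms: 24, 10, 56, 68, 20, 21, 26, 26, 28  ⇒  Σ = 279
Area = |Σ|/2 = 139.5.

139.5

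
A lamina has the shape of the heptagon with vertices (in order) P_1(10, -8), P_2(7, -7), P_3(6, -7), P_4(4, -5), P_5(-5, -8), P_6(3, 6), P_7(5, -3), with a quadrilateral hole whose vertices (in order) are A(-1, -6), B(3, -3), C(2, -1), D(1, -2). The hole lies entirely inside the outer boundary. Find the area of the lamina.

Outer boundary:
Apply the shoelace (surveyor's) formula: 2A = Σ (x_i·y_{i+1} − x_{i+1}·y_i), indices taken mod 7.
Cross-terms: -14, -7, -2, -57, -6, -39, -10  ⇒  Σ = -135
Area = |Σ|/2 = 67.5.
Hole:
Cross-terms: 21, 3, -3, -8  ⇒  Σ = 13
Area = |Σ|/2 = 6.5.
Net area = 67.5 − 6.5 = 61.

61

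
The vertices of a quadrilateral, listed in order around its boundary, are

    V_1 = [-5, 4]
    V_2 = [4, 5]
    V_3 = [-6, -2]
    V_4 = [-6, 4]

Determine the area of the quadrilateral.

Apply Gauss's area formula: 2A = Σ (x_i·y_{i+1} − x_{i+1}·y_i), indices taken mod 4.
Cross-terms: -41, 22, -36, -4  ⇒  Σ = -59
Area = |Σ|/2 = 29.5.

29.5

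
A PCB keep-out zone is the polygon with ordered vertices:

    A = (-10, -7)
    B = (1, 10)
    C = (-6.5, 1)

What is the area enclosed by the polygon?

Apply the surveyor's formula: 2A = Σ (x_i·y_{i+1} − x_{i+1}·y_i), indices taken mod 3.
Cross-terms: -93, 66, 55.5  ⇒  Σ = 28.5
Area = |Σ|/2 = 14.25.

14.25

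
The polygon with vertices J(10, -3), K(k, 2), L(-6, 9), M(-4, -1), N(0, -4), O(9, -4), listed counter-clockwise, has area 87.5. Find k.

Write out the shoelace sum; only the two edges meeting at K involve k:
2·Area = [(10·2 − k·(-3)) + (k·9 − (-6)·2)] + 107
       = 12·k + 139 = 175
⇒ k = 3.

3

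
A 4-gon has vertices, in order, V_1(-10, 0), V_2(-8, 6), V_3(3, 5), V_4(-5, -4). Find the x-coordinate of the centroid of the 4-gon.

Apply the surveyor's formula. First the cross-terms c_i = x_i·y_{i+1} − x_{i+1}·y_i:
  -60, -58, 13, -40  ⇒  2A = -145, A = -72.5.
Then Σ (x_i + x_{i+1})·c_i = 1944, so x̄ = 1944 / (6·(-72.5)) = -648/145.

-648/145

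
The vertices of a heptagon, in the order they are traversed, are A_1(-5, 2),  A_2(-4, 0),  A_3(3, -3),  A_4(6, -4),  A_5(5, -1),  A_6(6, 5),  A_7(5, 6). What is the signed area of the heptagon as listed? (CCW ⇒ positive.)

Σ = (8) + (12) + (6) + (14) + (31) + (11) + (40) = 122
Signed area = Σ/2 = 61 (positive ⇒ counter-clockwise traversal).

61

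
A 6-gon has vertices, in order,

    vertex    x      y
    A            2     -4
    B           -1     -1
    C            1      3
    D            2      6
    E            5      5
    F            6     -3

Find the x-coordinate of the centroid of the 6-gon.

785/273

Apply Gauss's area formula. First the cross-terms c_i = x_i·y_{i+1} − x_{i+1}·y_i:
  -6, -2, 0, -20, -45, -18  ⇒  2A = -91, A = -45.5.
Then Σ (x_i + x_{i+1})·c_i = -785, so x̄ = -785 / (6·(-45.5)) = 785/273.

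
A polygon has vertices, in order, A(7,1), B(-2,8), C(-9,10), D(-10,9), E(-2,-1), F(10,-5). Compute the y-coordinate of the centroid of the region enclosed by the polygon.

581/222

Apply Gauss's area formula. First the cross-terms c_i = x_i·y_{i+1} − x_{i+1}·y_i:
  58, 52, 19, 28, 20, 45  ⇒  2A = 222, A = 111.
Then Σ (y_i + y_{i+1})·c_i = 1743, so ȳ = 1743 / (6·111) = 581/222.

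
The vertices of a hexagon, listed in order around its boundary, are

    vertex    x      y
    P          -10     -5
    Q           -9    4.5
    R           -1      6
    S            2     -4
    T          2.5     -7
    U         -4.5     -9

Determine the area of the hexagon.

136.5

Apply the shoelace (surveyor's) formula: 2A = Σ (x_i·y_{i+1} − x_{i+1}·y_i), indices taken mod 6.
Cross-terms: -90, -49.5, -8, -4, -54, -67.5  ⇒  Σ = -273
Area = |Σ|/2 = 136.5.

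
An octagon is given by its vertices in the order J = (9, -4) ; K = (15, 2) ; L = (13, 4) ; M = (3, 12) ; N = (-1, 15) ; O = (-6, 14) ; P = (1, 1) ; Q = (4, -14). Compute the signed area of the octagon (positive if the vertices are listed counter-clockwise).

J→K: (9)(2) − (15)(-4) = 78
K→L: (15)(4) − (13)(2) = 34
L→M: (13)(12) − (3)(4) = 144
M→N: (3)(15) − (-1)(12) = 57
N→O: (-1)(14) − (-6)(15) = 76
O→P: (-6)(1) − (1)(14) = -20
P→Q: (1)(-14) − (4)(1) = -18
Q→J: (4)(-4) − (9)(-14) = 110
Σ = 461
Signed area = Σ/2 = 230.5 (positive ⇒ counter-clockwise traversal).

230.5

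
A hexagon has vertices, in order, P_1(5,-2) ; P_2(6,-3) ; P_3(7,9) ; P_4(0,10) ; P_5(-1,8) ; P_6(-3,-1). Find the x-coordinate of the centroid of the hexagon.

112/47

Apply the shoelace formula. First the cross-terms c_i = x_i·y_{i+1} − x_{i+1}·y_i:
  -3, 75, 70, 10, 25, 11  ⇒  2A = 188, A = 94.
Then Σ (x_i + x_{i+1})·c_i = 1344, so x̄ = 1344 / (6·94) = 112/47.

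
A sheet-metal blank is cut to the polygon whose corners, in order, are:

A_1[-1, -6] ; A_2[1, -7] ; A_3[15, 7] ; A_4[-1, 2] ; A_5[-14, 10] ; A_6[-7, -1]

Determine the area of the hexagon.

Apply the shoelace formula: 2A = Σ (x_i·y_{i+1} − x_{i+1}·y_i), indices taken mod 6.
Σ = (13) + (112) + (37) + (18) + (84) + (41) = 305
Area = |Σ|/2 = 152.5.

152.5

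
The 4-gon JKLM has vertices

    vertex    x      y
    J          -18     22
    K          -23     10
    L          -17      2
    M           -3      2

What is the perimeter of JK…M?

|JK| = √((-5)² + (-12)²) = √169 = 13
|KL| = √((6)² + (-8)²) = √100 = 10
|LM| = √((14)² + (0)²) = √196 = 14
|MJ| = √((-15)² + (20)²) = √625 = 25
Perimeter = 13 + 10 + 14 + 25 = 62.

62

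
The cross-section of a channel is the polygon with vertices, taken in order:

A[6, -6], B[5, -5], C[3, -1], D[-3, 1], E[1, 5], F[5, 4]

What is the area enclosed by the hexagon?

40.5

Σ = (0) + (10) + (0) + (-16) + (-21) + (-54) = -81
Area = |Σ|/2 = 40.5.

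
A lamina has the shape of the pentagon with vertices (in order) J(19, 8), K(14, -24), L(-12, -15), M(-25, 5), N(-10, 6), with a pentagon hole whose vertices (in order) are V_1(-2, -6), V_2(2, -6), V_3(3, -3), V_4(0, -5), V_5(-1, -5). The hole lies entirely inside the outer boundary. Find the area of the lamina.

Outer boundary:
Σ = (-568) + (-498) + (-435) + (-100) + (-194) = -1795
Area = |Σ|/2 = 897.5.
Hole:
Apply Gauss's area formula: 2A = Σ (x_i·y_{i+1} − x_{i+1}·y_i), indices taken mod 5.
Σ = (24) + (12) + (-15) + (-5) + (-4) = 12
Area = |Σ|/2 = 6.
Net area = 897.5 − 6 = 891.5.

891.5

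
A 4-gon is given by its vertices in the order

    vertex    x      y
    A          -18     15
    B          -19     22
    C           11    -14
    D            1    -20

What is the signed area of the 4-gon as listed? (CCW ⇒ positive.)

-319

A→B: (-18)(22) − (-19)(15) = -111
B→C: (-19)(-14) − (11)(22) = 24
C→D: (11)(-20) − (1)(-14) = -206
D→A: (1)(15) − (-18)(-20) = -345
Σ = -638
Signed area = Σ/2 = -319 (negative ⇒ clockwise traversal).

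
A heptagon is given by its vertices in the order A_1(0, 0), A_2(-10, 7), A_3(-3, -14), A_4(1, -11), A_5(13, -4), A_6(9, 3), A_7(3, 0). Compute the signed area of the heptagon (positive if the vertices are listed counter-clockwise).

Σ = (0) + (161) + (47) + (139) + (75) + (-9) + (0) = 413
Signed area = Σ/2 = 206.5 (positive ⇒ counter-clockwise traversal).

206.5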